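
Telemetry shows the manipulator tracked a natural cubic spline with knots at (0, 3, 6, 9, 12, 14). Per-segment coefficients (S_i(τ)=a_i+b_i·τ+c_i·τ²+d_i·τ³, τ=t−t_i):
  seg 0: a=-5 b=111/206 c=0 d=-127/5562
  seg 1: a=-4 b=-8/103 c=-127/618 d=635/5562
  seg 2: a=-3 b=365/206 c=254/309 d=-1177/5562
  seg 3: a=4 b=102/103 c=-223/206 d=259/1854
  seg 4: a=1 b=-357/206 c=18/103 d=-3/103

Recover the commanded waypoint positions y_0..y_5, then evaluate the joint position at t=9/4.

y_0=-5 y_1=-4 y_2=-3 y_3=4 y_4=1 y_5=-2
S(9/4) = -53365/13184

y_0 = S_0(0) = a_0 = -5
y_1 = S_1(0) = a_1 = -4
y_2 = S_2(0) = a_2 = -3
y_3 = S_3(0) = a_3 = 4
y_4 = S_4(0) = a_4 = 1
y_5 = S_4(2) = -2
t_q=9/4 is in segment 0 (τ=9/4); S_0(τ)=-53365/13184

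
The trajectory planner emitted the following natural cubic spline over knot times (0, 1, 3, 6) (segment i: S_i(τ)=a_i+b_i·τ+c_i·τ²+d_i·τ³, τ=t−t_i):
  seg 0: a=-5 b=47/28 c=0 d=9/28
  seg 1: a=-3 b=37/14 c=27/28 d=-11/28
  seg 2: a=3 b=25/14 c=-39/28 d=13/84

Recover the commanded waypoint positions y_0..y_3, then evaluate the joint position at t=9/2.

y_0 = S_0(0) = a_0 = -5
y_1 = S_1(0) = a_1 = -3
y_2 = S_2(0) = a_2 = 3
y_3 = S_2(3) = 0
t_q=9/2 is in segment 2 (τ=3/2); S_2(τ)=687/224

y_0=-5 y_1=-3 y_2=3 y_3=0
S(9/2) = 687/224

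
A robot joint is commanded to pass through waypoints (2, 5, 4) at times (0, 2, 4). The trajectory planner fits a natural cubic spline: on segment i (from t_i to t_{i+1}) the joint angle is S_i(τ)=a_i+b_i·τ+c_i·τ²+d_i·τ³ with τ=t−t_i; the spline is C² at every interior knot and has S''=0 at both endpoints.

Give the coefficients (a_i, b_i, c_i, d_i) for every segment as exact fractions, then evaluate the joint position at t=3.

Δ: Δ0=3/2, Δ1=-1/2
row 1: diag=8, rhs=-12; c'=1/4, d'=-3/2
back: M1=-3/2
M: M0=0, M1=-3/2, M2=0
seg 0: a=2, c=M0/2=0, d=(M1−M0)/(6·2)=-1/8, b=Δ0−h0·(2M0+M1)/6=2
seg 1: a=5, c=M1/2=-3/4, d=(M2−M1)/(6·2)=1/8, b=Δ1−h1·(2M1+M2)/6=1/2
t_q=3 → seg 1, τ=1; S=5+1/2·τ+-3/4·τ²+1/8·τ³=39/8

  seg 0: a=2 b=2 c=0 d=-1/8
  seg 1: a=5 b=1/2 c=-3/4 d=1/8
S(3) = 39/8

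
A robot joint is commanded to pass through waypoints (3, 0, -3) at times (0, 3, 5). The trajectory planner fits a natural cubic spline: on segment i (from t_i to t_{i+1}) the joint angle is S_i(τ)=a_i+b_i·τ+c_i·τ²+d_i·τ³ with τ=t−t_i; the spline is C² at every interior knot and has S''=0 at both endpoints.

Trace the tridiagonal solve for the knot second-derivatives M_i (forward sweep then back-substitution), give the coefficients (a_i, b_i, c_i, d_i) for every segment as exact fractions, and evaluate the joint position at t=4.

Δ: Δ0=-1, Δ1=-3/2
row 1: diag=10, rhs=-3; c'=1/5, d'=-3/10
back: M1=-3/10
M: M0=0, M1=-3/10, M2=0
seg 0: a=3, c=M0/2=0, d=(M1−M0)/(6·3)=-1/60, b=Δ0−h0·(2M0+M1)/6=-17/20
seg 1: a=0, c=M1/2=-3/20, d=(M2−M1)/(6·2)=1/40, b=Δ1−h1·(2M1+M2)/6=-13/10
t_q=4 → seg 1, τ=1; S=0+-13/10·τ+-3/20·τ²+1/40·τ³=-57/40

  seg 0: a=3 b=-17/20 c=0 d=-1/60
  seg 1: a=0 b=-13/10 c=-3/20 d=1/40
S(4) = -57/40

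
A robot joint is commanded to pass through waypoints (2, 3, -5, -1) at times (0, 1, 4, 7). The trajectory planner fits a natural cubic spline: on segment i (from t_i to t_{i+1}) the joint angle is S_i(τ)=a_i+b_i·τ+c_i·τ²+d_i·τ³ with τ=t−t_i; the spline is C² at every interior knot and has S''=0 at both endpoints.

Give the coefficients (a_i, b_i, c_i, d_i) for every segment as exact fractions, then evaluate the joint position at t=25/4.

Δ: Δ0=1, Δ1=-8/3, Δ2=4/3
row 1: diag=8, rhs=-22; c'=3/8, d'=-11/4
row 2: denom=12−3·3/8=87/8; d'=(24−3·-11/4)/(87/8)=86/29
back: M2=86/29
back: M1=-11/4−3/8·86/29=-112/29
M: M0=0, M1=-112/29, M2=86/29, M3=0
seg 0: a=2, c=M0/2=0, d=(M1−M0)/(6·1)=-56/87, b=Δ0−h0·(2M0+M1)/6=143/87
seg 1: a=3, c=M1/2=-56/29, d=(M2−M1)/(6·3)=11/29, b=Δ1−h1·(2M1+M2)/6=-25/87
seg 2: a=-5, c=M2/2=43/29, d=(M3−M2)/(6·3)=-43/261, b=Δ2−h2·(2M2+M3)/6=-142/87
t_q=25/4 → seg 2, τ=9/4; S=-5+-142/87·τ+43/29·τ²+-43/261·τ³=-5647/1856

  seg 0: a=2 b=143/87 c=0 d=-56/87
  seg 1: a=3 b=-25/87 c=-56/29 d=11/29
  seg 2: a=-5 b=-142/87 c=43/29 d=-43/261
S(25/4) = -5647/1856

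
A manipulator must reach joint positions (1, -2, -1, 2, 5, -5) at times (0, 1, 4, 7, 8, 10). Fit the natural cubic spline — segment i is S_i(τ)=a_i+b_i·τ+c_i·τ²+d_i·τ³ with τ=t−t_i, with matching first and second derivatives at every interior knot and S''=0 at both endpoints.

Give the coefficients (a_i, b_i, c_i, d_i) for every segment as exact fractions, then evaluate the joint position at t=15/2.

Δ: Δ0=-3, Δ1=1/3, Δ2=1, Δ3=3, Δ4=-5
row 1: diag=8, rhs=20; c'=3/8, d'=5/2
row 2: denom=12−3·3/8=87/8; d'=(4−3·5/2)/(87/8)=-28/87
row 3: denom=8−3·8/29=208/29; d'=(12−3·-28/87)/(208/29)=47/26
row 4: denom=6−1·29/208=1219/208; d'=(-48−1·47/26)/(1219/208)=-10360/1219
back: M4=-10360/1219
back: M3=47/26−29/208·-10360/1219=3648/1219
back: M2=-28/87−8/29·3648/1219=-4196/3657
back: M1=5/2−3/8·-4196/3657=3572/1219
M: M0=0, M1=3572/1219, M2=-4196/3657, M3=3648/1219, M4=-10360/1219, M5=0
seg 0: a=1, c=M0/2=0, d=(M1−M0)/(6·1)=1786/3657, b=Δ0−h0·(2M0+M1)/6=-12757/3657
seg 1: a=-2, c=M1/2=1786/1219, d=(M2−M1)/(6·3)=-7456/32913, b=Δ1−h1·(2M1+M2)/6=-7399/3657
seg 2: a=-1, c=M2/2=-2098/3657, d=(M3−M2)/(6·3)=7570/32913, b=Δ2−h2·(2M2+M3)/6=2381/3657
seg 3: a=2, c=M3/2=1824/1219, d=(M4−M3)/(6·1)=-7004/3657, b=Δ3−h3·(2M3+M4)/6=12503/3657
seg 4: a=5, c=M4/2=-5180/1219, d=(M5−M4)/(6·2)=2590/3657, b=Δ4−h4·(2M4+M5)/6=2435/3657
t_q=15/2 → seg 3, τ=1/2; S=2+12503/3657·τ+1824/1219·τ²+-7004/3657·τ³=4686/1219

  seg 0: a=1 b=-12757/3657 c=0 d=1786/3657
  seg 1: a=-2 b=-7399/3657 c=1786/1219 d=-7456/32913
  seg 2: a=-1 b=2381/3657 c=-2098/3657 d=7570/32913
  seg 3: a=2 b=12503/3657 c=1824/1219 d=-7004/3657
  seg 4: a=5 b=2435/3657 c=-5180/1219 d=2590/3657
S(15/2) = 4686/1219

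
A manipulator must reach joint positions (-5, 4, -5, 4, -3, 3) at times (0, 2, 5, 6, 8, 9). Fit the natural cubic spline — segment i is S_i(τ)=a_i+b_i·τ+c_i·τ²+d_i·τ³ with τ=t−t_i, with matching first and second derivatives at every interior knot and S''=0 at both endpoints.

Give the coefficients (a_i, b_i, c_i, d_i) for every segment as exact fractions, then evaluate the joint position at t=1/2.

  seg 0: a=-5 b=4143/553 c=0 d=-3309/4424
  seg 1: a=4 b=-1641/1106 c=-9927/2212 d=8809/6636
  seg 2: a=-5 b=16437/2212 c=4125/553 d=-13029/2212
  seg 3: a=4 b=5175/1106 c=-22587/2212 d=13541/4424
  seg 4: a=-3 b=312/553 c=4509/553 d=-1503/553
S(1/2) = -47693/35392

Δ: Δ0=9/2, Δ1=-3, Δ2=9, Δ3=-7/2, Δ4=6
row 1: diag=10, rhs=-45; c'=3/10, d'=-9/2
row 2: denom=8−3·3/10=71/10; d'=(72−3·-9/2)/(71/10)=855/71
row 3: denom=6−1·10/71=416/71; d'=(-75−1·855/71)/(416/71)=-1545/104
row 4: denom=6−2·71/208=553/104; d'=(57−2·-1545/104)/(553/104)=9018/553
back: M4=9018/553
back: M3=-1545/104−71/208·9018/553=-22587/1106
back: M2=855/71−10/71·-22587/1106=8250/553
back: M1=-9/2−3/10·8250/553=-9927/1106
M: M0=0, M1=-9927/1106, M2=8250/553, M3=-22587/1106, M4=9018/553, M5=0
seg 0: a=-5, c=M0/2=0, d=(M1−M0)/(6·2)=-3309/4424, b=Δ0−h0·(2M0+M1)/6=4143/553
seg 1: a=4, c=M1/2=-9927/2212, d=(M2−M1)/(6·3)=8809/6636, b=Δ1−h1·(2M1+M2)/6=-1641/1106
seg 2: a=-5, c=M2/2=4125/553, d=(M3−M2)/(6·1)=-13029/2212, b=Δ2−h2·(2M2+M3)/6=16437/2212
seg 3: a=4, c=M3/2=-22587/2212, d=(M4−M3)/(6·2)=13541/4424, b=Δ3−h3·(2M3+M4)/6=5175/1106
seg 4: a=-3, c=M4/2=4509/553, d=(M5−M4)/(6·1)=-1503/553, b=Δ4−h4·(2M4+M5)/6=312/553
t_q=1/2 → seg 0, τ=1/2; S=-5+4143/553·τ+0·τ²+-3309/4424·τ³=-47693/35392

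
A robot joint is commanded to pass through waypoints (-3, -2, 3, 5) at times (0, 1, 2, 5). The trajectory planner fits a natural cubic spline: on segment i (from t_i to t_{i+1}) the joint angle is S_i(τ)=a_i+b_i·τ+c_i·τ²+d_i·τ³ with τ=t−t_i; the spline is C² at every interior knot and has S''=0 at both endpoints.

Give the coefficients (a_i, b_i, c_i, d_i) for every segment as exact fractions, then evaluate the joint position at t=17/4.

  seg 0: a=-3 b=-16/93 c=0 d=109/93
  seg 1: a=-2 b=311/93 c=109/31 d=-173/93
  seg 2: a=3 b=446/93 c=-64/31 d=64/279
S(17/4) = 369/62

Δ: Δ0=1, Δ1=5, Δ2=2/3
row 1: diag=4, rhs=24; c'=1/4, d'=6
row 2: denom=8−1·1/4=31/4; d'=(-26−1·6)/(31/4)=-128/31
back: M2=-128/31
back: M1=6−1/4·-128/31=218/31
M: M0=0, M1=218/31, M2=-128/31, M3=0
seg 0: a=-3, c=M0/2=0, d=(M1−M0)/(6·1)=109/93, b=Δ0−h0·(2M0+M1)/6=-16/93
seg 1: a=-2, c=M1/2=109/31, d=(M2−M1)/(6·1)=-173/93, b=Δ1−h1·(2M1+M2)/6=311/93
seg 2: a=3, c=M2/2=-64/31, d=(M3−M2)/(6·3)=64/279, b=Δ2−h2·(2M2+M3)/6=446/93
t_q=17/4 → seg 2, τ=9/4; S=3+446/93·τ+-64/31·τ²+64/279·τ³=369/62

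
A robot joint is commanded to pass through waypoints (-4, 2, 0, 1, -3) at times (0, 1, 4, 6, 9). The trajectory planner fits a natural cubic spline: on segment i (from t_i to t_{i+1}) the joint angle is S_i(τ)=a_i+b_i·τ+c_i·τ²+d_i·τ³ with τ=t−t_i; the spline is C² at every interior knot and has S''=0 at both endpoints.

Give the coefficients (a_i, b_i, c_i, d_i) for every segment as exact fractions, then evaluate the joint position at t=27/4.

Δ: Δ0=6, Δ1=-2/3, Δ2=1/2, Δ3=-4/3
row 1: diag=8, rhs=-40; c'=3/8, d'=-5
row 2: denom=10−3·3/8=71/8; d'=(7−3·-5)/(71/8)=176/71
row 3: denom=10−2·16/71=678/71; d'=(-11−2·176/71)/(678/71)=-1133/678
back: M3=-1133/678
back: M2=176/71−16/71·-1133/678=968/339
back: M1=-5−3/8·968/339=-686/113
M: M0=0, M1=-686/113, M2=968/339, M3=-1133/678, M4=0
seg 0: a=-4, c=M0/2=0, d=(M1−M0)/(6·1)=-343/339, b=Δ0−h0·(2M0+M1)/6=2377/339
seg 1: a=2, c=M1/2=-343/113, d=(M2−M1)/(6·3)=1513/3051, b=Δ1−h1·(2M1+M2)/6=1348/339
seg 2: a=0, c=M2/2=484/339, d=(M3−M2)/(6·2)=-341/904, b=Δ2−h2·(2M2+M3)/6=-287/339
seg 3: a=1, c=M3/2=-1133/1356, d=(M4−M3)/(6·3)=1133/12204, b=Δ3−h3·(2M3+M4)/6=229/678
t_q=27/4 → seg 3, τ=3/4; S=1+229/678·τ+-1133/1356·τ²+1133/12204·τ³=23793/28928

  seg 0: a=-4 b=2377/339 c=0 d=-343/339
  seg 1: a=2 b=1348/339 c=-343/113 d=1513/3051
  seg 2: a=0 b=-287/339 c=484/339 d=-341/904
  seg 3: a=1 b=229/678 c=-1133/1356 d=1133/12204
S(27/4) = 23793/28928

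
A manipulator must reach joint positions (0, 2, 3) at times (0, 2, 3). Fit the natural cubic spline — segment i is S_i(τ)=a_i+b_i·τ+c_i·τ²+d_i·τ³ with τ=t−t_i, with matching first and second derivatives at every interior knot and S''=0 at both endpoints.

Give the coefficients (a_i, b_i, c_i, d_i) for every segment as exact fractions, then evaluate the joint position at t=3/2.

  seg 0: a=0 b=1 c=0 d=0
  seg 1: a=2 b=1 c=0 d=0
S(3/2) = 3/2

Δ: Δ0=1, Δ1=1
row 1: diag=6, rhs=0; c'=1/6, d'=0
back: M1=0
M: M0=0, M1=0, M2=0
seg 0: a=0, c=M0/2=0, d=(M1−M0)/(6·2)=0, b=Δ0−h0·(2M0+M1)/6=1
seg 1: a=2, c=M1/2=0, d=(M2−M1)/(6·1)=0, b=Δ1−h1·(2M1+M2)/6=1
t_q=3/2 → seg 0, τ=3/2; S=0+1·τ+0·τ²+0·τ³=3/2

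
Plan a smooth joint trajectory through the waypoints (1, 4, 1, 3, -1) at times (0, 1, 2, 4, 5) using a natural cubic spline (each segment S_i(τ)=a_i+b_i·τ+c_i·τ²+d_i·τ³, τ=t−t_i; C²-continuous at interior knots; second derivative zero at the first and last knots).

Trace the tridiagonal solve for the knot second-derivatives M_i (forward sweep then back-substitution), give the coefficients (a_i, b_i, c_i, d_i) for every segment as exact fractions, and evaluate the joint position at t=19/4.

  seg 0: a=1 b=296/61 c=0 d=-113/61
  seg 1: a=4 b=-43/61 c=-339/61 d=199/61
  seg 2: a=1 b=-124/61 c=258/61 d=-331/244
  seg 3: a=3 b=-85/61 c=-477/122 d=159/122
S(19/4) = 2385/7808

Δ: Δ0=3, Δ1=-3, Δ2=1, Δ3=-4
row 1: diag=4, rhs=-36; c'=1/4, d'=-9
row 2: denom=6−1·1/4=23/4; d'=(24−1·-9)/(23/4)=132/23
row 3: denom=6−2·8/23=122/23; d'=(-30−2·132/23)/(122/23)=-477/61
back: M3=-477/61
back: M2=132/23−8/23·-477/61=516/61
back: M1=-9−1/4·516/61=-678/61
M: M0=0, M1=-678/61, M2=516/61, M3=-477/61, M4=0
seg 0: a=1, c=M0/2=0, d=(M1−M0)/(6·1)=-113/61, b=Δ0−h0·(2M0+M1)/6=296/61
seg 1: a=4, c=M1/2=-339/61, d=(M2−M1)/(6·1)=199/61, b=Δ1−h1·(2M1+M2)/6=-43/61
seg 2: a=1, c=M2/2=258/61, d=(M3−M2)/(6·2)=-331/244, b=Δ2−h2·(2M2+M3)/6=-124/61
seg 3: a=3, c=M3/2=-477/122, d=(M4−M3)/(6·1)=159/122, b=Δ3−h3·(2M3+M4)/6=-85/61
t_q=19/4 → seg 3, τ=3/4; S=3+-85/61·τ+-477/122·τ²+159/122·τ³=2385/7808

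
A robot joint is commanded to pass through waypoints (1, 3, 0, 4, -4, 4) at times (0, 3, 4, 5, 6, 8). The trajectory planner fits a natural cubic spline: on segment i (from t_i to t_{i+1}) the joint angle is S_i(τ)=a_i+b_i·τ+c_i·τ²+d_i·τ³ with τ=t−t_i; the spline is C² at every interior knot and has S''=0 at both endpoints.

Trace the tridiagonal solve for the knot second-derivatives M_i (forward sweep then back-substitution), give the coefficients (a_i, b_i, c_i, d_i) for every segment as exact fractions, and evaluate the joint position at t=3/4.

Δ: Δ0=2/3, Δ1=-3, Δ2=4, Δ3=-8, Δ4=4
row 1: diag=8, rhs=-22; c'=1/8, d'=-11/4
row 2: denom=4−1·1/8=31/8; d'=(42−1·-11/4)/(31/8)=358/31
row 3: denom=4−1·8/31=116/31; d'=(-72−1·358/31)/(116/31)=-1295/58
row 4: denom=6−1·31/116=665/116; d'=(72−1·-1295/58)/(665/116)=10942/665
back: M4=10942/665
back: M3=-1295/58−31/116·10942/665=-17772/665
back: M2=358/31−8/31·-17772/665=12266/665
back: M1=-11/4−1/8·12266/665=-3362/665
M: M0=0, M1=-3362/665, M2=12266/665, M3=-17772/665, M4=10942/665, M5=0
seg 0: a=1, c=M0/2=0, d=(M1−M0)/(6·3)=-1681/5985, b=Δ0−h0·(2M0+M1)/6=6373/1995
seg 1: a=3, c=M1/2=-1681/665, d=(M2−M1)/(6·1)=7814/1995, b=Δ1−h1·(2M1+M2)/6=-8756/1995
seg 2: a=0, c=M2/2=6133/665, d=(M3−M2)/(6·1)=-15019/1995, b=Δ2−h2·(2M2+M3)/6=920/399
seg 3: a=4, c=M3/2=-8886/665, d=(M4−M3)/(6·1)=2051/285, b=Δ3−h3·(2M3+M4)/6=-3659/1995
seg 4: a=-4, c=M4/2=5471/665, d=(M5−M4)/(6·2)=-5471/3990, b=Δ4−h4·(2M4+M5)/6=-13904/1995
t_q=3/4 → seg 0, τ=3/4; S=1+6373/1995·τ+0·τ²+-1681/5985·τ³=27897/8512

  seg 0: a=1 b=6373/1995 c=0 d=-1681/5985
  seg 1: a=3 b=-8756/1995 c=-1681/665 d=7814/1995
  seg 2: a=0 b=920/399 c=6133/665 d=-15019/1995
  seg 3: a=4 b=-3659/1995 c=-8886/665 d=2051/285
  seg 4: a=-4 b=-13904/1995 c=5471/665 d=-5471/3990
S(3/4) = 27897/8512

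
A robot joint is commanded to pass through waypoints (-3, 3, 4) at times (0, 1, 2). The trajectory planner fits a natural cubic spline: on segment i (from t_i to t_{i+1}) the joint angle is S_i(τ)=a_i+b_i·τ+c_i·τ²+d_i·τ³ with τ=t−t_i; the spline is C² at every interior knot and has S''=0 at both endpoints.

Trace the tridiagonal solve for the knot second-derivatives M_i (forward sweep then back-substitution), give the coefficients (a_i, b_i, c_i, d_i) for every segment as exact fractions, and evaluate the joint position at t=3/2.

  seg 0: a=-3 b=29/4 c=0 d=-5/4
  seg 1: a=3 b=7/2 c=-15/4 d=5/4
S(3/2) = 127/32

Δ: Δ0=6, Δ1=1
row 1: diag=4, rhs=-30; c'=1/4, d'=-15/2
back: M1=-15/2
M: M0=0, M1=-15/2, M2=0
seg 0: a=-3, c=M0/2=0, d=(M1−M0)/(6·1)=-5/4, b=Δ0−h0·(2M0+M1)/6=29/4
seg 1: a=3, c=M1/2=-15/4, d=(M2−M1)/(6·1)=5/4, b=Δ1−h1·(2M1+M2)/6=7/2
t_q=3/2 → seg 1, τ=1/2; S=3+7/2·τ+-15/4·τ²+5/4·τ³=127/32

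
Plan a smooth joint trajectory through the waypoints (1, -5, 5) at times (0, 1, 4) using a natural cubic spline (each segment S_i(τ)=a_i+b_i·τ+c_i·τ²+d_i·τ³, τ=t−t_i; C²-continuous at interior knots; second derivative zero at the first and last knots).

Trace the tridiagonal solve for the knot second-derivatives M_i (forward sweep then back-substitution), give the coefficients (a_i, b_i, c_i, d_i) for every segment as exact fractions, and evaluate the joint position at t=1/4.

  seg 0: a=1 b=-43/6 c=0 d=7/6
  seg 1: a=-5 b=-11/3 c=7/2 d=-7/18
S(1/4) = -99/128

Δ: Δ0=-6, Δ1=10/3
row 1: diag=8, rhs=56; c'=3/8, d'=7
back: M1=7
M: M0=0, M1=7, M2=0
seg 0: a=1, c=M0/2=0, d=(M1−M0)/(6·1)=7/6, b=Δ0−h0·(2M0+M1)/6=-43/6
seg 1: a=-5, c=M1/2=7/2, d=(M2−M1)/(6·3)=-7/18, b=Δ1−h1·(2M1+M2)/6=-11/3
t_q=1/4 → seg 0, τ=1/4; S=1+-43/6·τ+0·τ²+7/6·τ³=-99/128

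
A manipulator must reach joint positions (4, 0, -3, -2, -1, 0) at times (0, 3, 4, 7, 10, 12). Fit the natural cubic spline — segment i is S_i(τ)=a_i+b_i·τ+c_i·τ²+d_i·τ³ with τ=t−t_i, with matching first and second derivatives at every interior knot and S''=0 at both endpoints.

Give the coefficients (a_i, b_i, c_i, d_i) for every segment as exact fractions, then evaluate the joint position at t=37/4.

Δ: Δ0=-4/3, Δ1=-3, Δ2=1/3, Δ3=1/3, Δ4=1/2
row 1: diag=8, rhs=-10; c'=1/8, d'=-5/4
row 2: denom=8−1·1/8=63/8; d'=(20−1·-5/4)/(63/8)=170/63
row 3: denom=12−3·8/21=76/7; d'=(0−3·170/63)/(76/7)=-85/114
row 4: denom=10−3·21/76=697/76; d'=(1−3·-85/114)/(697/76)=6/17
back: M4=6/17
back: M3=-85/114−21/76·6/17=-43/51
back: M2=170/63−8/21·-43/51=154/51
back: M1=-5/4−1/8·154/51=-83/51
M: M0=0, M1=-83/51, M2=154/51, M3=-43/51, M4=6/17, M5=0
seg 0: a=4, c=M0/2=0, d=(M1−M0)/(6·3)=-83/918, b=Δ0−h0·(2M0+M1)/6=-53/102
seg 1: a=0, c=M1/2=-83/102, d=(M2−M1)/(6·1)=79/102, b=Δ1−h1·(2M1+M2)/6=-151/51
seg 2: a=-3, c=M2/2=77/51, d=(M3−M2)/(6·3)=-197/918, b=Δ2−h2·(2M2+M3)/6=-77/34
seg 3: a=-2, c=M3/2=-43/102, d=(M4−M3)/(6·3)=61/918, b=Δ3−h3·(2M3+M4)/6=1
seg 4: a=-1, c=M4/2=3/17, d=(M5−M4)/(6·2)=-1/34, b=Δ4−h4·(2M4+M5)/6=9/34
t_q=37/4 → seg 3, τ=9/4; S=-2+1·τ+-43/102·τ²+61/918·τ³=-2453/2176

  seg 0: a=4 b=-53/102 c=0 d=-83/918
  seg 1: a=0 b=-151/51 c=-83/102 d=79/102
  seg 2: a=-3 b=-77/34 c=77/51 d=-197/918
  seg 3: a=-2 b=1 c=-43/102 d=61/918
  seg 4: a=-1 b=9/34 c=3/17 d=-1/34
S(37/4) = -2453/2176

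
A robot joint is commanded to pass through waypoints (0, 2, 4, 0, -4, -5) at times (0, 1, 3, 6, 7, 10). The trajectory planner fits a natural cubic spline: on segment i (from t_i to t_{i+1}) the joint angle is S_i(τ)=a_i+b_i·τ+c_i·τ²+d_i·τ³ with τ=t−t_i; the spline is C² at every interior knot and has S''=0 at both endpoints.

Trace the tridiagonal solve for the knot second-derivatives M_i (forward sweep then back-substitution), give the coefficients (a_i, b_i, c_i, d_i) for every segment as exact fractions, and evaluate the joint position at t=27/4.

  seg 0: a=0 b=367/172 c=0 d=-23/172
  seg 1: a=2 b=149/86 c=-69/172 d=3/172
  seg 2: a=4 b=29/86 c=-51/172 d=-403/4644
  seg 3: a=0 b=-651/172 c=-139/129 d=445/516
  seg 4: a=-4 b=-865/258 c=779/516 d=-779/4644
S(27/4) = -33915/11008

Δ: Δ0=2, Δ1=1, Δ2=-4/3, Δ3=-4, Δ4=-1/3
row 1: diag=6, rhs=-6; c'=1/3, d'=-1
row 2: denom=10−2·1/3=28/3; d'=(-14−2·-1)/(28/3)=-9/7
row 3: denom=8−3·9/28=197/28; d'=(-16−3·-9/7)/(197/28)=-340/197
row 4: denom=8−1·28/197=1548/197; d'=(22−1·-340/197)/(1548/197)=779/258
back: M4=779/258
back: M3=-340/197−28/197·779/258=-278/129
back: M2=-9/7−9/28·-278/129=-51/86
back: M1=-1−1/3·-51/86=-69/86
M: M0=0, M1=-69/86, M2=-51/86, M3=-278/129, M4=779/258, M5=0
seg 0: a=0, c=M0/2=0, d=(M1−M0)/(6·1)=-23/172, b=Δ0−h0·(2M0+M1)/6=367/172
seg 1: a=2, c=M1/2=-69/172, d=(M2−M1)/(6·2)=3/172, b=Δ1−h1·(2M1+M2)/6=149/86
seg 2: a=4, c=M2/2=-51/172, d=(M3−M2)/(6·3)=-403/4644, b=Δ2−h2·(2M2+M3)/6=29/86
seg 3: a=0, c=M3/2=-139/129, d=(M4−M3)/(6·1)=445/516, b=Δ3−h3·(2M3+M4)/6=-651/172
seg 4: a=-4, c=M4/2=779/516, d=(M5−M4)/(6·3)=-779/4644, b=Δ4−h4·(2M4+M5)/6=-865/258
t_q=27/4 → seg 3, τ=3/4; S=0+-651/172·τ+-139/129·τ²+445/516·τ³=-33915/11008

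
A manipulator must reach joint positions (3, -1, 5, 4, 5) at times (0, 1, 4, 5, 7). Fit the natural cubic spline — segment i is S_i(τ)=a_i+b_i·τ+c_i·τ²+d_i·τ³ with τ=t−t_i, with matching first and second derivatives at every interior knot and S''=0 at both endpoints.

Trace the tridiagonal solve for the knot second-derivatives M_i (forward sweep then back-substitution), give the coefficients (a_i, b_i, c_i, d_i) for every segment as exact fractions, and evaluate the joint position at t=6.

  seg 0: a=3 b=-3257/644 c=0 d=681/644
  seg 1: a=-1 b=-607/322 c=2043/644 d=-403/644
  seg 2: a=5 b=163/644 c=-396/161 d=111/92
  seg 3: a=4 b=-337/322 c=747/644 d=-249/1288
S(6) = 5049/1288

Δ: Δ0=-4, Δ1=2, Δ2=-1, Δ3=1/2
row 1: diag=8, rhs=36; c'=3/8, d'=9/2
row 2: denom=8−3·3/8=55/8; d'=(-18−3·9/2)/(55/8)=-252/55
row 3: denom=6−1·8/55=322/55; d'=(9−1·-252/55)/(322/55)=747/322
back: M3=747/322
back: M2=-252/55−8/55·747/322=-792/161
back: M1=9/2−3/8·-792/161=2043/322
M: M0=0, M1=2043/322, M2=-792/161, M3=747/322, M4=0
seg 0: a=3, c=M0/2=0, d=(M1−M0)/(6·1)=681/644, b=Δ0−h0·(2M0+M1)/6=-3257/644
seg 1: a=-1, c=M1/2=2043/644, d=(M2−M1)/(6·3)=-403/644, b=Δ1−h1·(2M1+M2)/6=-607/322
seg 2: a=5, c=M2/2=-396/161, d=(M3−M2)/(6·1)=111/92, b=Δ2−h2·(2M2+M3)/6=163/644
seg 3: a=4, c=M3/2=747/644, d=(M4−M3)/(6·2)=-249/1288, b=Δ3−h3·(2M3+M4)/6=-337/322
t_q=6 → seg 3, τ=1; S=4+-337/322·τ+747/644·τ²+-249/1288·τ³=5049/1288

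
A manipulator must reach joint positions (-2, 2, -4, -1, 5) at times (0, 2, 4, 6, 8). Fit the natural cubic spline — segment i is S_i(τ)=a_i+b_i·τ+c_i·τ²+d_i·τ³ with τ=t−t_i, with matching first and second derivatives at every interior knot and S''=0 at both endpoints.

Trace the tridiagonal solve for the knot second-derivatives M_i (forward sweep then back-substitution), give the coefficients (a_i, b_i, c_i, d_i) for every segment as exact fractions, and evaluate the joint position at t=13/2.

  seg 0: a=-2 b=407/112 c=0 d=-183/448
  seg 1: a=2 b=-71/56 c=-549/224 d=355/448
  seg 2: a=-4 b=-25/16 c=129/56 d=-173/448
  seg 3: a=-1 b=169/56 c=-3/224 d=1/448
S(13/2) = 259/512

Δ: Δ0=2, Δ1=-3, Δ2=3/2, Δ3=3
row 1: diag=8, rhs=-30; c'=1/4, d'=-15/4
row 2: denom=8−2·1/4=15/2; d'=(27−2·-15/4)/(15/2)=23/5
row 3: denom=8−2·4/15=112/15; d'=(9−2·23/5)/(112/15)=-3/112
back: M3=-3/112
back: M2=23/5−4/15·-3/112=129/28
back: M1=-15/4−1/4·129/28=-549/112
M: M0=0, M1=-549/112, M2=129/28, M3=-3/112, M4=0
seg 0: a=-2, c=M0/2=0, d=(M1−M0)/(6·2)=-183/448, b=Δ0−h0·(2M0+M1)/6=407/112
seg 1: a=2, c=M1/2=-549/224, d=(M2−M1)/(6·2)=355/448, b=Δ1−h1·(2M1+M2)/6=-71/56
seg 2: a=-4, c=M2/2=129/56, d=(M3−M2)/(6·2)=-173/448, b=Δ2−h2·(2M2+M3)/6=-25/16
seg 3: a=-1, c=M3/2=-3/224, d=(M4−M3)/(6·2)=1/448, b=Δ3−h3·(2M3+M4)/6=169/56
t_q=13/2 → seg 3, τ=1/2; S=-1+169/56·τ+-3/224·τ²+1/448·τ³=259/512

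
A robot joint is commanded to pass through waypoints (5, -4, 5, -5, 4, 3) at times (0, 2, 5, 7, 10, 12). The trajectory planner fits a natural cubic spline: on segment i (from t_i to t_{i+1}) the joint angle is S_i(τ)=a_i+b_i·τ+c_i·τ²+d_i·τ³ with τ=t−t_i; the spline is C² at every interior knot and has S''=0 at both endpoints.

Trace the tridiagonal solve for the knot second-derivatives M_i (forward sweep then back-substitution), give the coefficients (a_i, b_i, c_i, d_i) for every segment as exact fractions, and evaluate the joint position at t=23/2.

Δ: Δ0=-9/2, Δ1=3, Δ2=-5, Δ3=3, Δ4=-1/2
row 1: diag=10, rhs=45; c'=3/10, d'=9/2
row 2: denom=10−3·3/10=91/10; d'=(-48−3·9/2)/(91/10)=-615/91
row 3: denom=10−2·20/91=870/91; d'=(48−2·-615/91)/(870/91)=933/145
row 4: denom=10−3·91/290=2627/290; d'=(-21−3·933/145)/(2627/290)=-11688/2627
back: M4=-11688/2627
back: M3=933/145−91/290·-11688/2627=20571/2627
back: M2=-615/91−20/91·20571/2627=-22275/2627
back: M1=9/2−3/10·-22275/2627=18504/2627
M: M0=0, M1=18504/2627, M2=-22275/2627, M3=20571/2627, M4=-11688/2627, M5=0
seg 0: a=5, c=M0/2=0, d=(M1−M0)/(6·2)=1542/2627, b=Δ0−h0·(2M0+M1)/6=-35979/5254
seg 1: a=-4, c=M1/2=9252/2627, d=(M2−M1)/(6·3)=-4531/5254, b=Δ1−h1·(2M1+M2)/6=1029/5254
seg 2: a=5, c=M2/2=-22275/5254, d=(M3−M2)/(6·2)=193/142, b=Δ2−h2·(2M2+M3)/6=-5142/2627
seg 3: a=-5, c=M3/2=20571/5254, d=(M4−M3)/(6·3)=-10753/15762, b=Δ3−h3·(2M3+M4)/6=-6846/2627
seg 4: a=4, c=M4/2=-5844/2627, d=(M5−M4)/(6·2)=974/2627, b=Δ4−h4·(2M4+M5)/6=12957/5254
t_q=23/2 → seg 4, τ=3/2; S=4+12957/5254·τ+-5844/2627·τ²+974/2627·τ³=10364/2627

  seg 0: a=5 b=-35979/5254 c=0 d=1542/2627
  seg 1: a=-4 b=1029/5254 c=9252/2627 d=-4531/5254
  seg 2: a=5 b=-5142/2627 c=-22275/5254 d=193/142
  seg 3: a=-5 b=-6846/2627 c=20571/5254 d=-10753/15762
  seg 4: a=4 b=12957/5254 c=-5844/2627 d=974/2627
S(23/2) = 10364/2627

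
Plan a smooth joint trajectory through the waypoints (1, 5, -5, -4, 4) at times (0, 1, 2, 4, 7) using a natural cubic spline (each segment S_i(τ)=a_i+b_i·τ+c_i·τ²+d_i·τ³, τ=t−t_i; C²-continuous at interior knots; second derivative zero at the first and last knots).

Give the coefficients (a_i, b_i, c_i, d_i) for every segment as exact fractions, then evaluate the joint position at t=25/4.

  seg 0: a=1 b=2611/321 c=0 d=-1327/321
  seg 1: a=5 b=-1370/321 c=-1327/107 d=2141/321
  seg 2: a=-5 b=-2909/321 c=814/107 d=-3629/2568
  seg 3: a=-4 b=2831/642 c=-373/428 d=373/3852
S(25/4) = 71569/27392

Δ: Δ0=4, Δ1=-10, Δ2=1/2, Δ3=8/3
row 1: diag=4, rhs=-84; c'=1/4, d'=-21
row 2: denom=6−1·1/4=23/4; d'=(63−1·-21)/(23/4)=336/23
row 3: denom=10−2·8/23=214/23; d'=(13−2·336/23)/(214/23)=-373/214
back: M3=-373/214
back: M2=336/23−8/23·-373/214=1628/107
back: M1=-21−1/4·1628/107=-2654/107
M: M0=0, M1=-2654/107, M2=1628/107, M3=-373/214, M4=0
seg 0: a=1, c=M0/2=0, d=(M1−M0)/(6·1)=-1327/321, b=Δ0−h0·(2M0+M1)/6=2611/321
seg 1: a=5, c=M1/2=-1327/107, d=(M2−M1)/(6·1)=2141/321, b=Δ1−h1·(2M1+M2)/6=-1370/321
seg 2: a=-5, c=M2/2=814/107, d=(M3−M2)/(6·2)=-3629/2568, b=Δ2−h2·(2M2+M3)/6=-2909/321
seg 3: a=-4, c=M3/2=-373/428, d=(M4−M3)/(6·3)=373/3852, b=Δ3−h3·(2M3+M4)/6=2831/642
t_q=25/4 → seg 3, τ=9/4; S=-4+2831/642·τ+-373/428·τ²+373/3852·τ³=71569/27392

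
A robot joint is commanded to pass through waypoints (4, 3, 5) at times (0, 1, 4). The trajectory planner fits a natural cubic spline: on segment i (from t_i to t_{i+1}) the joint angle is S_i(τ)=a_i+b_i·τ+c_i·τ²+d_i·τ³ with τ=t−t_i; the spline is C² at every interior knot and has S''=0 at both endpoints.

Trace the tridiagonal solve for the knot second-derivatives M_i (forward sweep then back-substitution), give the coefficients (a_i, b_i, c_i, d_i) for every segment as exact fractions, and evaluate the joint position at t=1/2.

  seg 0: a=4 b=-29/24 c=0 d=5/24
  seg 1: a=3 b=-7/12 c=5/8 d=-5/72
S(1/2) = 219/64

Δ: Δ0=-1, Δ1=2/3
row 1: diag=8, rhs=10; c'=3/8, d'=5/4
back: M1=5/4
M: M0=0, M1=5/4, M2=0
seg 0: a=4, c=M0/2=0, d=(M1−M0)/(6·1)=5/24, b=Δ0−h0·(2M0+M1)/6=-29/24
seg 1: a=3, c=M1/2=5/8, d=(M2−M1)/(6·3)=-5/72, b=Δ1−h1·(2M1+M2)/6=-7/12
t_q=1/2 → seg 0, τ=1/2; S=4+-29/24·τ+0·τ²+5/24·τ³=219/64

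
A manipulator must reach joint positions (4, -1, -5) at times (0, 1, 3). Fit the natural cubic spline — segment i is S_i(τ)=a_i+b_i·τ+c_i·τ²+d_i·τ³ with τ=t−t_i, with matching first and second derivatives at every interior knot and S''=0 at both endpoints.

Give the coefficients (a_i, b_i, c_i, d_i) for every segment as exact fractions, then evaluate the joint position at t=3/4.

  seg 0: a=4 b=-11/2 c=0 d=1/2
  seg 1: a=-1 b=-4 c=3/2 d=-1/4
S(3/4) = 11/128

Δ: Δ0=-5, Δ1=-2
row 1: diag=6, rhs=18; c'=1/3, d'=3
back: M1=3
M: M0=0, M1=3, M2=0
seg 0: a=4, c=M0/2=0, d=(M1−M0)/(6·1)=1/2, b=Δ0−h0·(2M0+M1)/6=-11/2
seg 1: a=-1, c=M1/2=3/2, d=(M2−M1)/(6·2)=-1/4, b=Δ1−h1·(2M1+M2)/6=-4
t_q=3/4 → seg 0, τ=3/4; S=4+-11/2·τ+0·τ²+1/2·τ³=11/128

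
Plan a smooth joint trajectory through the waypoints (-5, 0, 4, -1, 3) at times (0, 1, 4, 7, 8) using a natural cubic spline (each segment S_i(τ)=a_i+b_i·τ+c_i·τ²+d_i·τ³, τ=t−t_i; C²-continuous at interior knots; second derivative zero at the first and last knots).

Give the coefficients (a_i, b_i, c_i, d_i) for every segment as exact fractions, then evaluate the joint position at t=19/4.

  seg 0: a=-5 b=829/156 c=0 d=-49/156
  seg 1: a=0 b=341/78 c=-49/52 d=-11/468
  seg 2: a=4 b=-23/12 c=-15/13 d=193/468
  seg 3: a=-1 b=179/78 c=133/52 d=-133/156
S(19/4) = 6947/3328

Δ: Δ0=5, Δ1=4/3, Δ2=-5/3, Δ3=4
row 1: diag=8, rhs=-22; c'=3/8, d'=-11/4
row 2: denom=12−3·3/8=87/8; d'=(-18−3·-11/4)/(87/8)=-26/29
row 3: denom=8−3·8/29=208/29; d'=(34−3·-26/29)/(208/29)=133/26
back: M3=133/26
back: M2=-26/29−8/29·133/26=-30/13
back: M1=-11/4−3/8·-30/13=-49/26
M: M0=0, M1=-49/26, M2=-30/13, M3=133/26, M4=0
seg 0: a=-5, c=M0/2=0, d=(M1−M0)/(6·1)=-49/156, b=Δ0−h0·(2M0+M1)/6=829/156
seg 1: a=0, c=M1/2=-49/52, d=(M2−M1)/(6·3)=-11/468, b=Δ1−h1·(2M1+M2)/6=341/78
seg 2: a=4, c=M2/2=-15/13, d=(M3−M2)/(6·3)=193/468, b=Δ2−h2·(2M2+M3)/6=-23/12
seg 3: a=-1, c=M3/2=133/52, d=(M4−M3)/(6·1)=-133/156, b=Δ3−h3·(2M3+M4)/6=179/78
t_q=19/4 → seg 2, τ=3/4; S=4+-23/12·τ+-15/13·τ²+193/468·τ³=6947/3328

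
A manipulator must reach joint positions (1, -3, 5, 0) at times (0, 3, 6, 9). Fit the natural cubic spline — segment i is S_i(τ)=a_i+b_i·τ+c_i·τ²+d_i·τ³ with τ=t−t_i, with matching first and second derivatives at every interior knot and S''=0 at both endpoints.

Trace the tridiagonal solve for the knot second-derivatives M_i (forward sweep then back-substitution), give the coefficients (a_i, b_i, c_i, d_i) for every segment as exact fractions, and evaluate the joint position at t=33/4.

Δ: Δ0=-4/3, Δ1=8/3, Δ2=-5/3
row 1: diag=12, rhs=24; c'=1/4, d'=2
row 2: denom=12−3·1/4=45/4; d'=(-26−3·2)/(45/4)=-128/45
back: M2=-128/45
back: M1=2−1/4·-128/45=122/45
M: M0=0, M1=122/45, M2=-128/45, M3=0
seg 0: a=1, c=M0/2=0, d=(M1−M0)/(6·3)=61/405, b=Δ0−h0·(2M0+M1)/6=-121/45
seg 1: a=-3, c=M1/2=61/45, d=(M2−M1)/(6·3)=-25/81, b=Δ1−h1·(2M1+M2)/6=62/45
seg 2: a=5, c=M2/2=-64/45, d=(M3−M2)/(6·3)=64/405, b=Δ2−h2·(2M2+M3)/6=53/45
t_q=33/4 → seg 2, τ=9/4; S=5+53/45·τ+-64/45·τ²+64/405·τ³=9/4

  seg 0: a=1 b=-121/45 c=0 d=61/405
  seg 1: a=-3 b=62/45 c=61/45 d=-25/81
  seg 2: a=5 b=53/45 c=-64/45 d=64/405
S(33/4) = 9/4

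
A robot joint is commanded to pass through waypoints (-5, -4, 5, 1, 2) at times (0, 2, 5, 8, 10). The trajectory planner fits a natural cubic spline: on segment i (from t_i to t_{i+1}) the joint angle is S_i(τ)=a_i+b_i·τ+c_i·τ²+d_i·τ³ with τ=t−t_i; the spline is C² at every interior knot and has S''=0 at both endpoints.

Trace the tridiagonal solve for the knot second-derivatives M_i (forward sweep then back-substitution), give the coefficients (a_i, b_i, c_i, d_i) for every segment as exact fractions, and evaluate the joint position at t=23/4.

Δ: Δ0=1/2, Δ1=3, Δ2=-4/3, Δ3=1/2
row 1: diag=10, rhs=15; c'=3/10, d'=3/2
row 2: denom=12−3·3/10=111/10; d'=(-26−3·3/2)/(111/10)=-305/111
row 3: denom=10−3·10/37=340/37; d'=(11−3·-305/111)/(340/37)=178/85
back: M3=178/85
back: M2=-305/111−10/37·178/85=-169/51
back: M1=3/2−3/10·-169/51=212/85
M: M0=0, M1=212/85, M2=-169/51, M3=178/85, M4=0
seg 0: a=-5, c=M0/2=0, d=(M1−M0)/(6·2)=53/255, b=Δ0−h0·(2M0+M1)/6=-169/510
seg 1: a=-4, c=M1/2=106/85, d=(M2−M1)/(6·3)=-1481/4590, b=Δ1−h1·(2M1+M2)/6=1103/510
seg 2: a=5, c=M2/2=-169/102, d=(M3−M2)/(6·3)=1379/4590, b=Δ2−h2·(2M2+M3)/6=14/15
seg 3: a=1, c=M3/2=89/85, d=(M4−M3)/(6·2)=-89/510, b=Δ3−h3·(2M3+M4)/6=-457/510
t_q=23/4 → seg 2, τ=3/4; S=5+14/15·τ+-169/102·τ²+1379/4590·τ³=10651/2176

  seg 0: a=-5 b=-169/510 c=0 d=53/255
  seg 1: a=-4 b=1103/510 c=106/85 d=-1481/4590
  seg 2: a=5 b=14/15 c=-169/102 d=1379/4590
  seg 3: a=1 b=-457/510 c=89/85 d=-89/510
S(23/4) = 10651/2176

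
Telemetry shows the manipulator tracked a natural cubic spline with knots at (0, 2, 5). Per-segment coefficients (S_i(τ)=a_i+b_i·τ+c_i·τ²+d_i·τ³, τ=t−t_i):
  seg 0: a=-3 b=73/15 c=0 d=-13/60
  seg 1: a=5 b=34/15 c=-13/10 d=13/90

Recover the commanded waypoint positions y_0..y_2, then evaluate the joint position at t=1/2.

y_0=-3 y_1=5 y_2=4
S(1/2) = -19/32

y_0 = S_0(0) = a_0 = -3
y_1 = S_1(0) = a_1 = 5
y_2 = S_1(3) = 4
t_q=1/2 is in segment 0 (τ=1/2); S_0(τ)=-19/32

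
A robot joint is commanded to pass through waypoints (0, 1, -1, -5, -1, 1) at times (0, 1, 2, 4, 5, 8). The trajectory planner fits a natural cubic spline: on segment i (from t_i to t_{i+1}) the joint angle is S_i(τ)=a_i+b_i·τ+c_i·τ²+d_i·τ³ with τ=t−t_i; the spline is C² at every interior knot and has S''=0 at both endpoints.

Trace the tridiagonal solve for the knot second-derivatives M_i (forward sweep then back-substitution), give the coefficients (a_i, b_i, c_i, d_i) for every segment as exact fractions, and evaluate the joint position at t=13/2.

Δ: Δ0=1, Δ1=-2, Δ2=-2, Δ3=4, Δ4=2/3
row 1: diag=4, rhs=-18; c'=1/4, d'=-9/2
row 2: denom=6−1·1/4=23/4; d'=(0−1·-9/2)/(23/4)=18/23
row 3: denom=6−2·8/23=122/23; d'=(36−2·18/23)/(122/23)=396/61
row 4: denom=8−1·23/122=953/122; d'=(-20−1·396/61)/(953/122)=-3232/953
back: M4=-3232/953
back: M3=396/61−23/122·-3232/953=6796/953
back: M2=18/23−8/23·6796/953=-1618/953
back: M1=-9/2−1/4·-1618/953=-3884/953
M: M0=0, M1=-3884/953, M2=-1618/953, M3=6796/953, M4=-3232/953, M5=0
seg 0: a=0, c=M0/2=0, d=(M1−M0)/(6·1)=-1942/2859, b=Δ0−h0·(2M0+M1)/6=4801/2859
seg 1: a=1, c=M1/2=-1942/953, d=(M2−M1)/(6·1)=1133/2859, b=Δ1−h1·(2M1+M2)/6=-1025/2859
seg 2: a=-1, c=M2/2=-809/953, d=(M3−M2)/(6·2)=4207/5718, b=Δ2−h2·(2M2+M3)/6=-9278/2859
seg 3: a=-5, c=M3/2=3398/953, d=(M4−M3)/(6·1)=-5014/2859, b=Δ3−h3·(2M3+M4)/6=6256/2859
seg 4: a=-1, c=M4/2=-1616/953, d=(M5−M4)/(6·3)=1616/8577, b=Δ4−h4·(2M4+M5)/6=11602/2859
t_q=13/2 → seg 4, τ=3/2; S=-1+11602/2859·τ+-1616/953·τ²+1616/8577·τ³=1818/953

  seg 0: a=0 b=4801/2859 c=0 d=-1942/2859
  seg 1: a=1 b=-1025/2859 c=-1942/953 d=1133/2859
  seg 2: a=-1 b=-9278/2859 c=-809/953 d=4207/5718
  seg 3: a=-5 b=6256/2859 c=3398/953 d=-5014/2859
  seg 4: a=-1 b=11602/2859 c=-1616/953 d=1616/8577
S(13/2) = 1818/953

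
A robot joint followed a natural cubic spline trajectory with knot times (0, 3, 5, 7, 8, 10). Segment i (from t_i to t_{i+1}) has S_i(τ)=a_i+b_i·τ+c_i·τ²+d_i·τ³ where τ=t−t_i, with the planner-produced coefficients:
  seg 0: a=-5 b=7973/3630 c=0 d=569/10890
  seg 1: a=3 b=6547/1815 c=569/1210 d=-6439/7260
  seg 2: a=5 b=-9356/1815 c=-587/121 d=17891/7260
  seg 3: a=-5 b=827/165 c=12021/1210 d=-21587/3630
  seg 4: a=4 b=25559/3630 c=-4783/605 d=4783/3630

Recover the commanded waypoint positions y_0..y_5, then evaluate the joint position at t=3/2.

y_0=-5 y_1=3 y_2=5 y_3=-5 y_4=4 y_5=-3
S(3/2) = -14801/9680

y_0 = S_0(0) = a_0 = -5
y_1 = S_1(0) = a_1 = 3
y_2 = S_2(0) = a_2 = 5
y_3 = S_3(0) = a_3 = -5
y_4 = S_4(0) = a_4 = 4
y_5 = S_4(2) = -3
t_q=3/2 is in segment 0 (τ=3/2); S_0(τ)=-14801/9680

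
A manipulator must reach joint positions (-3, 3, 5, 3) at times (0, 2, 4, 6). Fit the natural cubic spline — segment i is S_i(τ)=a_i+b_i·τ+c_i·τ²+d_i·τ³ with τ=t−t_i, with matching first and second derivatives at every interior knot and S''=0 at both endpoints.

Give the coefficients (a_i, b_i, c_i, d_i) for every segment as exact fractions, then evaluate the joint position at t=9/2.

Δ: Δ0=3, Δ1=1, Δ2=-1
row 1: diag=8, rhs=-12; c'=1/4, d'=-3/2
row 2: denom=8−2·1/4=15/2; d'=(-12−2·-3/2)/(15/2)=-6/5
back: M2=-6/5
back: M1=-3/2−1/4·-6/5=-6/5
M: M0=0, M1=-6/5, M2=-6/5, M3=0
seg 0: a=-3, c=M0/2=0, d=(M1−M0)/(6·2)=-1/10, b=Δ0−h0·(2M0+M1)/6=17/5
seg 1: a=3, c=M1/2=-3/5, d=(M2−M1)/(6·2)=0, b=Δ1−h1·(2M1+M2)/6=11/5
seg 2: a=5, c=M2/2=-3/5, d=(M3−M2)/(6·2)=1/10, b=Δ2−h2·(2M2+M3)/6=-1/5
t_q=9/2 → seg 2, τ=1/2; S=5+-1/5·τ+-3/5·τ²+1/10·τ³=381/80

  seg 0: a=-3 b=17/5 c=0 d=-1/10
  seg 1: a=3 b=11/5 c=-3/5 d=0
  seg 2: a=5 b=-1/5 c=-3/5 d=1/10
S(9/2) = 381/80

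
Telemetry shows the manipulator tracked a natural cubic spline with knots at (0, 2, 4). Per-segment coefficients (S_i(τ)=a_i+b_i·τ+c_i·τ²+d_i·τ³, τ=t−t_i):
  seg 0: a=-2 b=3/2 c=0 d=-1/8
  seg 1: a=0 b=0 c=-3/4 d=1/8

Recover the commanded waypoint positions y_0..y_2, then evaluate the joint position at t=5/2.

y_0 = S_0(0) = a_0 = -2
y_1 = S_1(0) = a_1 = 0
y_2 = S_1(2) = -2
t_q=5/2 is in segment 1 (τ=1/2); S_1(τ)=-11/64

y_0=-2 y_1=0 y_2=-2
S(5/2) = -11/64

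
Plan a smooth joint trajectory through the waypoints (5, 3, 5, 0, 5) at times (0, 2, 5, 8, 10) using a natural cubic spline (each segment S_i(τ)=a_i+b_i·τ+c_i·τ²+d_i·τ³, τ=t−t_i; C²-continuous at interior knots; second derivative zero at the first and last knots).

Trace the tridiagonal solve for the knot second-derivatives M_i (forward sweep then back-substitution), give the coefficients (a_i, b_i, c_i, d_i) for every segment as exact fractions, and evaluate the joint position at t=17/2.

  seg 0: a=5 b=-107/68 c=0 d=39/272
  seg 1: a=3 b=5/34 c=117/136 d=-841/3672
  seg 2: a=5 b=-7/8 c=-245/204 d=1147/3672
  seg 3: a=0 b=6/17 c=219/136 d=-73/272
S(17/2) = 1187/2176

Δ: Δ0=-1, Δ1=2/3, Δ2=-5/3, Δ3=5/2
row 1: diag=10, rhs=10; c'=3/10, d'=1
row 2: denom=12−3·3/10=111/10; d'=(-14−3·1)/(111/10)=-170/111
row 3: denom=10−3·10/37=340/37; d'=(25−3·-170/111)/(340/37)=219/68
back: M3=219/68
back: M2=-170/111−10/37·219/68=-245/102
back: M1=1−3/10·-245/102=117/68
M: M0=0, M1=117/68, M2=-245/102, M3=219/68, M4=0
seg 0: a=5, c=M0/2=0, d=(M1−M0)/(6·2)=39/272, b=Δ0−h0·(2M0+M1)/6=-107/68
seg 1: a=3, c=M1/2=117/136, d=(M2−M1)/(6·3)=-841/3672, b=Δ1−h1·(2M1+M2)/6=5/34
seg 2: a=5, c=M2/2=-245/204, d=(M3−M2)/(6·3)=1147/3672, b=Δ2−h2·(2M2+M3)/6=-7/8
seg 3: a=0, c=M3/2=219/136, d=(M4−M3)/(6·2)=-73/272, b=Δ3−h3·(2M3+M4)/6=6/17
t_q=17/2 → seg 3, τ=1/2; S=0+6/17·τ+219/136·τ²+-73/272·τ³=1187/2176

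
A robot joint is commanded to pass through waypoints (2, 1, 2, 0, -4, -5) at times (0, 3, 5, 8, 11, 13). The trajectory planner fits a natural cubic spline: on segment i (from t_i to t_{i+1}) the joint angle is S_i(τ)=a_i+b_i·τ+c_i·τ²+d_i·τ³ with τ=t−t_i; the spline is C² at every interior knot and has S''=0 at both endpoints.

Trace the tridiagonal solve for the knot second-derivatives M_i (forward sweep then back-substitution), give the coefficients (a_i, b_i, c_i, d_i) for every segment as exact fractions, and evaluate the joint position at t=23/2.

Δ: Δ0=-1/3, Δ1=1/2, Δ2=-2/3, Δ3=-4/3, Δ4=-1/2
row 1: diag=10, rhs=5; c'=1/5, d'=1/2
row 2: denom=10−2·1/5=48/5; d'=(-7−2·1/2)/(48/5)=-5/6
row 3: denom=12−3·5/16=177/16; d'=(-4−3·-5/6)/(177/16)=-8/59
row 4: denom=10−3·16/59=542/59; d'=(5−3·-8/59)/(542/59)=319/542
back: M4=319/542
back: M3=-8/59−16/59·319/542=-80/271
back: M2=-5/6−5/16·-80/271=-1205/1626
back: M1=1/2−1/5·-1205/1626=527/813
M: M0=0, M1=527/813, M2=-1205/1626, M3=-80/271, M4=319/542, M5=0
seg 0: a=2, c=M0/2=0, d=(M1−M0)/(6·3)=527/14634, b=Δ0−h0·(2M0+M1)/6=-1069/1626
seg 1: a=1, c=M1/2=527/1626, d=(M2−M1)/(6·2)=-251/2168, b=Δ1−h1·(2M1+M2)/6=256/813
seg 2: a=2, c=M2/2=-1205/3252, d=(M3−M2)/(6·3)=725/29268, b=Δ2−h2·(2M2+M3)/6=361/1626
seg 3: a=0, c=M3/2=-40/271, d=(M4−M3)/(6·3)=479/9756, b=Δ3−h3·(2M3+M4)/6=-4333/3252
seg 4: a=-4, c=M4/2=319/1084, d=(M5−M4)/(6·2)=-319/6504, b=Δ4−h4·(2M4+M5)/6=-1451/1626
t_q=23/2 → seg 4, τ=1/2; S=-4+-1451/1626·τ+319/1084·τ²+-319/6504·τ³=-75945/17344

  seg 0: a=2 b=-1069/1626 c=0 d=527/14634
  seg 1: a=1 b=256/813 c=527/1626 d=-251/2168
  seg 2: a=2 b=361/1626 c=-1205/3252 d=725/29268
  seg 3: a=0 b=-4333/3252 c=-40/271 d=479/9756
  seg 4: a=-4 b=-1451/1626 c=319/1084 d=-319/6504
S(23/2) = -75945/17344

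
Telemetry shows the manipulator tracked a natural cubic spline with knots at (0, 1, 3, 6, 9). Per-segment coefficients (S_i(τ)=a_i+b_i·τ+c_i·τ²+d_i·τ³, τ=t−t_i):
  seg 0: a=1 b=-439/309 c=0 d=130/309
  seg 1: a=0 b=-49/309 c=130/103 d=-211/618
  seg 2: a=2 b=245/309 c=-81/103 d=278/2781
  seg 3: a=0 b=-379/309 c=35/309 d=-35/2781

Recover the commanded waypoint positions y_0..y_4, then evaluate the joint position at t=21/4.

y_0 = S_0(0) = a_0 = 1
y_1 = S_1(0) = a_1 = 0
y_2 = S_2(0) = a_2 = 2
y_3 = S_3(0) = a_3 = 0
y_4 = S_3(3) = -3
t_q=21/4 is in segment 2 (τ=9/4); S_2(τ)=3103/3296

y_0=1 y_1=0 y_2=2 y_3=0 y_4=-3
S(21/4) = 3103/3296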